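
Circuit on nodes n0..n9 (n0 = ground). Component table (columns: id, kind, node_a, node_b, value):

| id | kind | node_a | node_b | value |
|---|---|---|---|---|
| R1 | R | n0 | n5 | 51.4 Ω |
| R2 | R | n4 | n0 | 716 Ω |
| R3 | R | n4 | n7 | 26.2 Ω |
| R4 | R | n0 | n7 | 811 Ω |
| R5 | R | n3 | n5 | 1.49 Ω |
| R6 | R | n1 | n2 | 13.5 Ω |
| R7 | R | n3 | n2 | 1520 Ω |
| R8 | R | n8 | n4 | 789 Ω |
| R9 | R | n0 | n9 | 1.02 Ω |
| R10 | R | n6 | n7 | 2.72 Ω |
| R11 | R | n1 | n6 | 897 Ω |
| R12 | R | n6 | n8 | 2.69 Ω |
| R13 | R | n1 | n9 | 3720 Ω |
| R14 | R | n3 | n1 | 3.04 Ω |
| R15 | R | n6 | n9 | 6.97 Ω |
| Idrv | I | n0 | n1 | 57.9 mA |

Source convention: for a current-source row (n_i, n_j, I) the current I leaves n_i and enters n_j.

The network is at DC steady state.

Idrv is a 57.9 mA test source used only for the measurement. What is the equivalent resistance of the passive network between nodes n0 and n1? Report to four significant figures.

MNA unknowns: 9 node voltages V₁..V_9
R1: Y=0.01946 on G[0,5]
R2: Y=0.001397 on G[4,0]
R3: Y=0.03817 on G[4,7]
R4: Y=0.001233 on G[0,7]
R5: Y=0.6711 on G[3,5]
R6: Y=0.07407 on G[1,2]
R7: Y=0.0006579 on G[3,2]
R8: Y=0.001267 on G[8,4]
R9: Y=0.9804 on G[0,9]
R10: Y=0.3676 on G[6,7]
R11: Y=0.001115 on G[1,6]
R12: Y=0.3717 on G[6,8]
R13: Y=0.0002688 on G[1,9]
R14: Y=0.3289 on G[3,1]
R15: Y=0.1435 on G[6,9]
Idrv: z[0]−=0.0579, z[1]+=0.0579
solve → V1=3.007, V2=3.006, V3=2.844, V4=0.02573, V5=2.764, V6=0.02682, V7=0.02664, V8=0.02682, V9=0.004142

R_eq = 51.94 Ω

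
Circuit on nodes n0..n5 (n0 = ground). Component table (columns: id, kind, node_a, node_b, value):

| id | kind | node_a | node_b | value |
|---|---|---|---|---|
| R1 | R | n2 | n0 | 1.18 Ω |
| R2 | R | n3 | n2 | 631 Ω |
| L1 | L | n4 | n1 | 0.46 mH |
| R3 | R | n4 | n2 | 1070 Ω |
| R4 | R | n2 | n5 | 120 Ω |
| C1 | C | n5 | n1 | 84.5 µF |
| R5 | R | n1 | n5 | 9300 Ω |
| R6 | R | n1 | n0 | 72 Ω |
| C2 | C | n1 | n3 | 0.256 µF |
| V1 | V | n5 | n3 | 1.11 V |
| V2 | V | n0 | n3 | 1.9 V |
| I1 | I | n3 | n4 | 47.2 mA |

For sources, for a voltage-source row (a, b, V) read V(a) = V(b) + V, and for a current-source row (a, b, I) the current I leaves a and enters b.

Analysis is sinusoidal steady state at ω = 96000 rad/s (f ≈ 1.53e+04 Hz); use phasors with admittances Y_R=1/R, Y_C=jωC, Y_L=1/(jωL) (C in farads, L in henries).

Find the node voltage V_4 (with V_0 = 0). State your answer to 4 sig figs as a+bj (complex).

-0.7068+2.106j V

MNA unknowns: 5 node voltages V₁..V_5 plus 2 source currents (V1, V2)
R1: Y=0.8475+0.000j on G[2,0]
R2: Y=0.001585+0.000j on G[3,2]
L1: Y=0.000-0.02264j on G[4,1]
R3: Y=0.0009346+0.000j on G[4,2]
R4: Y=0.008333+0.000j on G[2,5]
C1: Y=0.000+8.112j on G[5,1]
R5: Y=0.0001075+0.000j on G[1,5]
R6: Y=0.01389+0.000j on G[1,0]
C2: Y=0.000+0.02458j on G[1,3]
V1: row V5−V3=1.11, i_V1 at 5,3
V2: row V0−V3=1.9, i_V2 at 0,3
I1: z[3]−=0.0472, z[4]+=0.0472
solve → V1=-0.7936-0.007235j, V2=-0.01195+0.002293j, V3=-1.900+0.000j, V4=-0.7068+2.106j, V5=-0.7900+0.000j
aux → i_V1=0.06518-0.02904j, i_V2=-0.02115+0.001843j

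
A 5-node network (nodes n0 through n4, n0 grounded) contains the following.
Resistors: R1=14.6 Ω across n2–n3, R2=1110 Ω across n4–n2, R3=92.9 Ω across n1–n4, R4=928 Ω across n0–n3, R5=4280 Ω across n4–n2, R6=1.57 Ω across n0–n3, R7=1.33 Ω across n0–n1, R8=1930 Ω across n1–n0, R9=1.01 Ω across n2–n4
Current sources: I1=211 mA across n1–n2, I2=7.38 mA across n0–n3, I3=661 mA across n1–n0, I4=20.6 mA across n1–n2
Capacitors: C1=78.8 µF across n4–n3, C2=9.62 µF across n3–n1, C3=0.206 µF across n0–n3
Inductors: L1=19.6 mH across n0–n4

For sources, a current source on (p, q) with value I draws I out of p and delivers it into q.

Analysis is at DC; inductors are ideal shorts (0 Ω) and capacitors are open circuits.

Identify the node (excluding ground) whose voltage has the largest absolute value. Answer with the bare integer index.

1

MNA unknowns: 4 node voltages V₁..V_4 plus 1 source current (L1)
R1: Y=0.06849 on G[2,3]
I1: z[1]−=0.211, z[2]+=0.211
R2: Y=0.0009009 on G[4,2]
R3: Y=0.01076 on G[1,4]
R4: Y=0.001078 on G[0,3]
R5: Y=0.0002336 on G[4,2]
R6: Y=0.6369 on G[0,3]
R7: Y=0.7519 on G[0,1]
C1: Y=0.000 on G[4,3]
R8: Y=0.0005181 on G[1,0]
R9: Y=0.9901 on G[2,4]
L1: row V0−V4=0, i_L1 at 0,4
C2: Y=0.000 on G[3,1]
I2: z[0]−=0.00738, z[3]+=0.00738
C3: Y=0.000 on G[0,3]
I3: z[1]−=0.661, z[0]+=0.661
I4: z[1]−=0.0206, z[2]+=0.0206
solve → V1=-1.170, V2=0.2206, V3=0.03183, V4=0.000
aux → i_L1=-0.2061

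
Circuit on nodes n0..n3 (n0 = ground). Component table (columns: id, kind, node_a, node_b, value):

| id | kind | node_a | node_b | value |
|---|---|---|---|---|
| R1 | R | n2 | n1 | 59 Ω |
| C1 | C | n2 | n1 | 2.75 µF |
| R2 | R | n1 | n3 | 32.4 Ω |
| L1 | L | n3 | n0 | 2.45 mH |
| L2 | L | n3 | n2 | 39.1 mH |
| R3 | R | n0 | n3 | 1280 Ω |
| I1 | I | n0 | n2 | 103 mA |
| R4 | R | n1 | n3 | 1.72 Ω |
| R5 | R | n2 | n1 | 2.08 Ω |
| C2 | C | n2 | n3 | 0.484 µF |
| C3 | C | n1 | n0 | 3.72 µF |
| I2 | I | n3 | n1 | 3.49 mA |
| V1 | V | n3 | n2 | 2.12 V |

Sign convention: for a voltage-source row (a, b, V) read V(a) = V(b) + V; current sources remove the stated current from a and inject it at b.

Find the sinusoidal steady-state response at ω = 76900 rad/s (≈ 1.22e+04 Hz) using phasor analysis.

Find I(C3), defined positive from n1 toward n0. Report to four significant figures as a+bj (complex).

0.1030+0.005960j A

Apply KCL at each of the 3 non-ground nodes and solve the resulting linear system.
Node n1: branches {R1, C1, R2, R4, R5, C3, I2} → V_1 = 0.02083-0.3599j
Node n2: branches {R1, C1, L2, I1, R5, C2, V1} → V_2 = -1.020-0.1563j
Node n3: branches {R2, L1, L2, R3, R4, C2, I2, V1} → V_3 = 1.100-0.1563j
Source currents: i(V1)=-0.6642-0.1970j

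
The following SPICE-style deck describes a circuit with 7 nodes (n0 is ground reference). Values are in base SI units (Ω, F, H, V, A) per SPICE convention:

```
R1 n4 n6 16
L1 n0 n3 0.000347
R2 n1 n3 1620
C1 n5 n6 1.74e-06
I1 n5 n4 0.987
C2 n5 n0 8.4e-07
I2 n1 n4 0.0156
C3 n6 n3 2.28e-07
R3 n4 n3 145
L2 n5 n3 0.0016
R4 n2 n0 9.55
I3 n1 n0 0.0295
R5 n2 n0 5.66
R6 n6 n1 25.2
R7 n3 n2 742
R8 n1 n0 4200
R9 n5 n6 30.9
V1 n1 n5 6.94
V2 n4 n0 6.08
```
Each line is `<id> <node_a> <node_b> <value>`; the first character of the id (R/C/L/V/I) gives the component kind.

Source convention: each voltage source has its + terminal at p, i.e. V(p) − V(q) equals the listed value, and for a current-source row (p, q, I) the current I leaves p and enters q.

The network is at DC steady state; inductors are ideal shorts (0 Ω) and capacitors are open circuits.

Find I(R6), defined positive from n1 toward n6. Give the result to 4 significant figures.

0.08209 A

MNA unknowns: 6 node voltages V₁..V_6 plus 4 source currents (L1, L2, V1, V2)
R1: Y=0.06250 on G[4,6]
L1: row V0−V3=0, i_L1 at 0,3
R2: Y=0.0006173 on G[1,3]
C1: Y=0.000 on G[5,6]
I1: z[5]−=0.987, z[4]+=0.987
C2: Y=0.000 on G[5,0]
I2: z[1]−=0.0156, z[4]+=0.0156
C3: Y=0.000 on G[6,3]
R3: Y=0.006897 on G[4,3]
L2: row V5−V3=0, i_L2 at 5,3
R4: Y=0.1047 on G[2,0]
I3: z[1]−=0.0295, z[0]+=0.0295
R5: Y=0.1767 on G[2,0]
R6: Y=0.03968 on G[6,1]
R7: Y=0.001348 on G[3,2]
R8: Y=0.0002381 on G[1,0]
R9: Y=0.03236 on G[5,6]
V1: row V1−V5=6.94, i_V1 at 1,5
V2: row V4−V0=6.08, i_V2 at 4,0
solve → V1=6.940, V2=0.000, V3=0.000, V4=6.080, V5=0.000, V6=4.871
aux → i_L1=0.9163, i_L2=-0.9625, i_V1=-0.1331, i_V2=0.8851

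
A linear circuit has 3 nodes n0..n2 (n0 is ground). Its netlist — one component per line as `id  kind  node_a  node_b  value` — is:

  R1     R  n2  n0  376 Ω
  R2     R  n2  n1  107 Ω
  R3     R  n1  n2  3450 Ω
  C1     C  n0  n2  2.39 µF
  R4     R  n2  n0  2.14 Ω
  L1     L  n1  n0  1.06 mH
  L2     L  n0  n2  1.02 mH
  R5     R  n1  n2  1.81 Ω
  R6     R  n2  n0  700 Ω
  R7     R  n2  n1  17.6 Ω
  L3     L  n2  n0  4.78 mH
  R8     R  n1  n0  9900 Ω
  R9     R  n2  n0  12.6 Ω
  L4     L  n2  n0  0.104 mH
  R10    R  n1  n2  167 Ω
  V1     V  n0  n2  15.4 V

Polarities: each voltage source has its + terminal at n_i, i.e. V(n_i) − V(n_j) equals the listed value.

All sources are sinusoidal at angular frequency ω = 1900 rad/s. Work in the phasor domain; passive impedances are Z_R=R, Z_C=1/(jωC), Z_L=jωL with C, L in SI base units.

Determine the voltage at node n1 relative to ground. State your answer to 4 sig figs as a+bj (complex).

-9.440-7.499j V

Element admittances at ω=1900 rad/s:
  Y(R1) = 0.002660+0.000j S between n2,n0
  Y(R2) = 0.009346+0.000j S between n2,n1
  Y(R3) = 0.0002899+0.000j S between n1,n2
  Y(C1) = 0.000+0.004541j S between n0,n2
  Y(R4) = 0.4673+0.000j S between n2,n0
  Y(L1) = 0.000-0.4965j S between n1,n0
  Y(L2) = 0.000-0.5160j S between n0,n2
  Y(R5) = 0.5525+0.000j S between n1,n2
  Y(R6) = 0.001429+0.000j S between n2,n0
  Y(R7) = 0.05682+0.000j S between n2,n1
  Y(L3) = 0.000-0.1101j S between n2,n0
  Y(R8) = 0.0001010+0.000j S between n1,n0
  Y(R9) = 0.07937+0.000j S between n2,n0
  Y(L4) = 0.000-5.061j S between n2,n0
  Y(R10) = 0.005988+0.000j S between n1,n2
  V1: constraint V(n0)−V(n2) = 15.4
Assemble and solve the 3×3 MNA system:
  V(n1)=-9.440-7.499j  V(n2)=-15.40+0.000j
  i(V1)=-12.21+92.19j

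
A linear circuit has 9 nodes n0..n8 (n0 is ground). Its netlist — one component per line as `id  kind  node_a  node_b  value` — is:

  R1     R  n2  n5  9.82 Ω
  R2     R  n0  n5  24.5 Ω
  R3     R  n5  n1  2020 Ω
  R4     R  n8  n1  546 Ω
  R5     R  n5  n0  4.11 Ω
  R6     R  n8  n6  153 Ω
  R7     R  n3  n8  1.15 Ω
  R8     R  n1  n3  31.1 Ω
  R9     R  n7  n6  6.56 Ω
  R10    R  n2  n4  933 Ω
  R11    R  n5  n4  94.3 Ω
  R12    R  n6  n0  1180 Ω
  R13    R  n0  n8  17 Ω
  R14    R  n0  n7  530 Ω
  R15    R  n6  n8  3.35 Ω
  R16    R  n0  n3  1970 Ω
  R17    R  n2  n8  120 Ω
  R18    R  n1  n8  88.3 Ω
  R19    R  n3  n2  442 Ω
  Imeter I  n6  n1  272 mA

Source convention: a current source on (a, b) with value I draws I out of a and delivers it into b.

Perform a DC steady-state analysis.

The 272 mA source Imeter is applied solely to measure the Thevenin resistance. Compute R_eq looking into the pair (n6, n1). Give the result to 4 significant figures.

MNA unknowns: 8 node voltages V₁..V_8
R1: Y=0.1018 on G[2,5]
R2: Y=0.04082 on G[0,5]
R3: Y=0.0004950 on G[5,1]
R4: Y=0.001832 on G[8,1]
R5: Y=0.2433 on G[5,0]
R6: Y=0.006536 on G[8,6]
R7: Y=0.8696 on G[3,8]
R8: Y=0.03215 on G[1,3]
R9: Y=0.1524 on G[7,6]
R10: Y=0.001072 on G[2,4]
R11: Y=0.01060 on G[5,4]
R12: Y=0.0008475 on G[6,0]
R13: Y=0.05882 on G[0,8]
R14: Y=0.001887 on G[0,7]
R15: Y=0.2985 on G[6,8]
R16: Y=0.0005076 on G[0,3]
R17: Y=0.008333 on G[2,8]
R18: Y=0.01133 on G[1,8]
R19: Y=0.002262 on G[3,2]
Imeter: z[6]−=0.272, z[1]+=0.272
solve → V1=6.076, V2=0.01315, V3=0.2019, V4=0.01143, V5=0.01125, V6=-0.8984, V7=-0.8874, V8=-0.01469

R_eq = 25.64 Ω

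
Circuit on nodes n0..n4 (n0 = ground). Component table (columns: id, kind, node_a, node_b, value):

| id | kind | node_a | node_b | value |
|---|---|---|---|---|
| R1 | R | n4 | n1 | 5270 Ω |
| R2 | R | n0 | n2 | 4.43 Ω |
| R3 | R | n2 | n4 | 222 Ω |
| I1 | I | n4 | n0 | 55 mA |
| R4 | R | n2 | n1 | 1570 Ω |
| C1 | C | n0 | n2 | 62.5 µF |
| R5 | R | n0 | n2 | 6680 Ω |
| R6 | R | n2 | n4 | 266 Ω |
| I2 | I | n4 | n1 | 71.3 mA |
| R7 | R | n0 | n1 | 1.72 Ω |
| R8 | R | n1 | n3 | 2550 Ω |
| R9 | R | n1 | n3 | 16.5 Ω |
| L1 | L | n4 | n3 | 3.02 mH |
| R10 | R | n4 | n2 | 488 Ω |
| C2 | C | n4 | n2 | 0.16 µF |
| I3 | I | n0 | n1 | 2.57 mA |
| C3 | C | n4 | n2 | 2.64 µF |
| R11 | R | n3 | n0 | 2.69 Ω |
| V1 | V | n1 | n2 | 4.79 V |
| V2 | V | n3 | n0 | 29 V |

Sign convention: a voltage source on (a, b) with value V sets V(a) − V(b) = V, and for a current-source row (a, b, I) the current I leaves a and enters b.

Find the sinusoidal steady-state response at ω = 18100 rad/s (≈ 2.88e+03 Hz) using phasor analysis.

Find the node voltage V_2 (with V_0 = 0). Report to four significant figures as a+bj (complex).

Apply KCL at each of the 4 non-ground nodes and solve the resulting linear system.
Node n1: branches {R1, R4, I2, R7, R8, R9, I3, V1} → V_1 = 3.742+0.3837j
Node n2: branches {R2, R3, R4, C1, R5, R6, R10, C2, C3, V1} → V_2 = -1.048+0.3837j
Node n3: branches {R8, R9, L1, R11, V2} → V_3 = 29.00+0.000j
Node n4: branches {R1, R3, I1, R6, I2, L1, R10, C2, C3} → V_4 = -17.61-0.8977j
Source currents: i(V1)=-0.5680-0.2467j, i(V2)=-12.34+0.8760j

-1.048+0.3837j V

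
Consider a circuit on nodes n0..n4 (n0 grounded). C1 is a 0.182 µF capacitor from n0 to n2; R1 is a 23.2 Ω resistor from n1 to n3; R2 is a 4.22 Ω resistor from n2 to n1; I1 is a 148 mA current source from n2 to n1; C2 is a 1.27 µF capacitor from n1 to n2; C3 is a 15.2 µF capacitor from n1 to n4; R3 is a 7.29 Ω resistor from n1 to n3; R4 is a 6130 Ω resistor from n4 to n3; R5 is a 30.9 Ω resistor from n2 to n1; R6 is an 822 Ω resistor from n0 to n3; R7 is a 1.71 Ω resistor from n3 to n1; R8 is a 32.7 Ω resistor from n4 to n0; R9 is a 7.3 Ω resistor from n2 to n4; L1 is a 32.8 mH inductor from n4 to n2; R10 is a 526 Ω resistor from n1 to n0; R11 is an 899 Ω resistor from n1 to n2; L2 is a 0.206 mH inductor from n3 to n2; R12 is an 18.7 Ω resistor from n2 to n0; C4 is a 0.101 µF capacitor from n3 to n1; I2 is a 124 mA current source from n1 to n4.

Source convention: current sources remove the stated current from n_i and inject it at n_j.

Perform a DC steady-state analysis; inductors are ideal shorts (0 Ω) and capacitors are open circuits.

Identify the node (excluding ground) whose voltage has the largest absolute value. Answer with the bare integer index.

MNA unknowns: 4 node voltages V₁..V_4 plus 2 source currents (L1, L2)
C1: Y=0.000 on G[0,2]
R1: Y=0.04310 on G[1,3]
R2: Y=0.2370 on G[2,1]
I1: z[2]−=0.148, z[1]+=0.148
C2: Y=0.000 on G[1,2]
C3: Y=0.000 on G[1,4]
R3: Y=0.1372 on G[1,3]
R4: Y=0.0001631 on G[4,3]
R5: Y=0.03236 on G[2,1]
R6: Y=0.001217 on G[0,3]
R7: Y=0.5848 on G[3,1]
R8: Y=0.03058 on G[4,0]
R9: Y=0.1370 on G[2,4]
L1: row V4−V2=0, i_L1 at 4,2
R10: Y=0.001901 on G[1,0]
R11: Y=0.001112 on G[1,2]
L2: row V3−V2=0, i_L2 at 3,2
R12: Y=0.05348 on G[2,0]
C4: Y=0.000 on G[3,1]
I2: z[1]−=0.124, z[4]+=0.124
solve → V1=0.02263, V2=-0.0005045, V3=-0.0005045, V4=-0.0005045
aux → i_L1=0.1240, i_L2=0.01770

1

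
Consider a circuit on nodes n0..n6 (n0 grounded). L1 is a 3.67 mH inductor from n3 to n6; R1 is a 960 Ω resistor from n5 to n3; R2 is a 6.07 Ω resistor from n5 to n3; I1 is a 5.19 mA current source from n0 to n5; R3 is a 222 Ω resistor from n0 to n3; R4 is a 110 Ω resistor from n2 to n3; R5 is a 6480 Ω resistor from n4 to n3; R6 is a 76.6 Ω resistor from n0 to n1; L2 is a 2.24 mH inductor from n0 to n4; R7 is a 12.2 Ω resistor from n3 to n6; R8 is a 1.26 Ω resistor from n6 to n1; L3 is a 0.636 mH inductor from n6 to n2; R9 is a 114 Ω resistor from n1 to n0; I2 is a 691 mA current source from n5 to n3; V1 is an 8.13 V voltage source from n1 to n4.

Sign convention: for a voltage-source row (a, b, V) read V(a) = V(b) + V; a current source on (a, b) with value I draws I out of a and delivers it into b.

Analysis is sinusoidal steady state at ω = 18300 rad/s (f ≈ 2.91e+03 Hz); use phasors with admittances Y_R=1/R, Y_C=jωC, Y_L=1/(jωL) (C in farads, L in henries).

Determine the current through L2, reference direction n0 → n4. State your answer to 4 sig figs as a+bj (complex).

Element admittances at ω=18300 rad/s:
  Y(L1) = 0.000-0.01489j S between n3,n6
  Y(R1) = 0.001042+0.000j S between n5,n3
  Y(R2) = 0.1647+0.000j S between n5,n3
  I1: injects 0.00519 A into n5 (from n0)
  Y(R3) = 0.004505+0.000j S between n0,n3
  Y(R4) = 0.009091+0.000j S between n2,n3
  Y(R5) = 0.0001543+0.000j S between n4,n3
  Y(R6) = 0.01305+0.000j S between n0,n1
  Y(L2) = 0.000-0.02440j S between n0,n4
  Y(R7) = 0.08197+0.000j S between n3,n6
  Y(R8) = 0.7937+0.000j S between n6,n1
  Y(L3) = 0.000-0.08592j S between n6,n2
  Y(R9) = 0.008772+0.000j S between n1,n0
  I2: injects 0.691 A into n3 (from n5)
  V1: constraint V(n1)−V(n4) = 8.13
Assemble and solve the 7×7 MNA system:
  V(n1)=3.893-3.956j  V(n2)=3.859-3.950j  V(n3)=3.710-3.777j  V(n4)=-4.237-3.956j  V(n5)=-0.4270-3.777j  V(n6)=3.877-3.934j
  i(V1)=-0.09773+0.1033j

0.09650-0.1034j A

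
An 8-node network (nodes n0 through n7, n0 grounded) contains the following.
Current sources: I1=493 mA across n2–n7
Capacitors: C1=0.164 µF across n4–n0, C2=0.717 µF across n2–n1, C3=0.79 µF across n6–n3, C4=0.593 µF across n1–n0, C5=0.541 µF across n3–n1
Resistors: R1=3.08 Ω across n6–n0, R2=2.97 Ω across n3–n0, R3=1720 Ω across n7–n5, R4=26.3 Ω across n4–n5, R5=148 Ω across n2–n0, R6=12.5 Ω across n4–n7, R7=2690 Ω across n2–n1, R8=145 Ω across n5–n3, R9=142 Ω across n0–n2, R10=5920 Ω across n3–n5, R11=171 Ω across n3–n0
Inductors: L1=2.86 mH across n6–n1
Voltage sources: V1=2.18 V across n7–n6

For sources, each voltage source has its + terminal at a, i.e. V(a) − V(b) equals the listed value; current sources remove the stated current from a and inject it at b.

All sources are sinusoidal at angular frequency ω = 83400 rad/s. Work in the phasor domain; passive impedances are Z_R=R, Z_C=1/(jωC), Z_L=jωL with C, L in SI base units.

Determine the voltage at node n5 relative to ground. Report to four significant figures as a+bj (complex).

2.587-0.7344j V

Apply KCL at each of the 7 non-ground nodes and solve the resulting linear system.
Node n1: branches {C2, L1, R7, C4, C5} → V_1 = -2.101+4.786j
Node n2: branches {I1, C2, R5, R7, R9} → V_2 = -4.888+11.88j
Node n3: branches {R2, C3, R8, R10, R11, C5} → V_3 = -0.4467+0.1140j
Node n4: branches {C1, R4, R6} → V_4 = 3.136-0.8966j
Node n5: branches {R3, R4, R8, R10} → V_5 = 2.587-0.7344j
Node n6: branches {R1, C3, L1, V1} → V_6 = 1.370-0.4375j
Node n7: branches {I1, R3, R6, V1} → V_7 = 3.550-0.4375j
Source currents: i(V1)=0.4593-0.03690j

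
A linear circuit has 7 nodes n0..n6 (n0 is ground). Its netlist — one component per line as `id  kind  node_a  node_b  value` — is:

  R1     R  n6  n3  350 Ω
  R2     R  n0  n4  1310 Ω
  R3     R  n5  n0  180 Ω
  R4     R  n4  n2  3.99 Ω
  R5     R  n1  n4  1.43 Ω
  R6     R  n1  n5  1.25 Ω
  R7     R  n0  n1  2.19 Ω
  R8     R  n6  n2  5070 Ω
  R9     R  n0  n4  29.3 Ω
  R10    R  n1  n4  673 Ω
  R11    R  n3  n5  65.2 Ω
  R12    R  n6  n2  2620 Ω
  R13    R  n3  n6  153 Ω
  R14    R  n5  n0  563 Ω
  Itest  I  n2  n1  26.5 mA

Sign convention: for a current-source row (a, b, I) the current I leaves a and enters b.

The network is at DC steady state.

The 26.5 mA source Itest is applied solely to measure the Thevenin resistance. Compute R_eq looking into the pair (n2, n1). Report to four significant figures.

R_eq = 5.339 Ω

MNA unknowns: 6 node voltages V₁..V_6
R1: Y=0.002857 on G[6,3]
R2: Y=0.0007634 on G[0,4]
R3: Y=0.005556 on G[5,0]
R4: Y=0.2506 on G[4,2]
R5: Y=0.6993 on G[1,4]
R6: Y=0.8000 on G[1,5]
R7: Y=0.4566 on G[0,1]
R8: Y=0.0001972 on G[6,2]
R9: Y=0.03413 on G[0,4]
R10: Y=0.001486 on G[1,4]
R11: Y=0.01534 on G[3,5]
R12: Y=0.0003817 on G[6,2]
R13: Y=0.006536 on G[3,6]
R14: Y=0.001776 on G[5,0]
Itest: z[2]−=0.0265, z[1]+=0.0265
solve → V1=0.002523, V2=-0.1390, V3=-0.002446, V4=-0.03352, V5=0.002407, V6=-0.01037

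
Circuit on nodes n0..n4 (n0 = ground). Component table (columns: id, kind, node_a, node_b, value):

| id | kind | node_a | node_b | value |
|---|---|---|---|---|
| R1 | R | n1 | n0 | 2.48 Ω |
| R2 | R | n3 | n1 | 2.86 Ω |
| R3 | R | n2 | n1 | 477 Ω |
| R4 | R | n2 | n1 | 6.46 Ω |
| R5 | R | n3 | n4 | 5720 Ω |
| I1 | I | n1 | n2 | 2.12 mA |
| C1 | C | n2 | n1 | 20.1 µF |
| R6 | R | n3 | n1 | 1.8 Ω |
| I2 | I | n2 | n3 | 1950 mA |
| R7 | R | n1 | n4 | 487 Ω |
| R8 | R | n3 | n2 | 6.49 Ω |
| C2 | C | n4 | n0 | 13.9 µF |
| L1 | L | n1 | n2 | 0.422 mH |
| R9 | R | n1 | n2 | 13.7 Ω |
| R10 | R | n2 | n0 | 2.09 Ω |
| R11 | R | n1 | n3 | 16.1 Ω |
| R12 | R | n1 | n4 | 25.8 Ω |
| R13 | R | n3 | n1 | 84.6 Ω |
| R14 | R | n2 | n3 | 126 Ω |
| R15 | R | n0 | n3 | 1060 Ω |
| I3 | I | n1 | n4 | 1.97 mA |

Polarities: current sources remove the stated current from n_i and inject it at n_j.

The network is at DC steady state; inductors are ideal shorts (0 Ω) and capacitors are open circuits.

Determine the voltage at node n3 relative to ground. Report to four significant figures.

1.705 V

MNA unknowns: 4 node voltages V₁..V_4 plus 1 source current (L1)
R1: Y=0.4032 on G[1,0]
R2: Y=0.3497 on G[3,1]
R3: Y=0.002096 on G[2,1]
R4: Y=0.1548 on G[2,1]
R5: Y=0.0001748 on G[3,4]
I1: z[1]−=0.00212, z[2]+=0.00212
C1: Y=0.000 on G[2,1]
R6: Y=0.5556 on G[3,1]
I2: z[2]−=1.95, z[3]+=1.95
R7: Y=0.002053 on G[1,4]
R8: Y=0.1541 on G[3,2]
C2: Y=0.000 on G[4,0]
L1: row V1−V2=0, i_L1 at 1,2
R9: Y=0.07299 on G[1,2]
R10: Y=0.4785 on G[2,0]
R11: Y=0.06211 on G[1,3]
R12: Y=0.03876 on G[1,4]
R13: Y=0.01182 on G[3,1]
R14: Y=0.007937 on G[2,3]
R15: Y=0.0009434 on G[0,3]
I3: z[1]−=0.00197, z[4]+=0.00197
solve → V1=-0.001825, V2=-0.001825, V3=1.705, V4=0.05352
aux → i_L1=1.670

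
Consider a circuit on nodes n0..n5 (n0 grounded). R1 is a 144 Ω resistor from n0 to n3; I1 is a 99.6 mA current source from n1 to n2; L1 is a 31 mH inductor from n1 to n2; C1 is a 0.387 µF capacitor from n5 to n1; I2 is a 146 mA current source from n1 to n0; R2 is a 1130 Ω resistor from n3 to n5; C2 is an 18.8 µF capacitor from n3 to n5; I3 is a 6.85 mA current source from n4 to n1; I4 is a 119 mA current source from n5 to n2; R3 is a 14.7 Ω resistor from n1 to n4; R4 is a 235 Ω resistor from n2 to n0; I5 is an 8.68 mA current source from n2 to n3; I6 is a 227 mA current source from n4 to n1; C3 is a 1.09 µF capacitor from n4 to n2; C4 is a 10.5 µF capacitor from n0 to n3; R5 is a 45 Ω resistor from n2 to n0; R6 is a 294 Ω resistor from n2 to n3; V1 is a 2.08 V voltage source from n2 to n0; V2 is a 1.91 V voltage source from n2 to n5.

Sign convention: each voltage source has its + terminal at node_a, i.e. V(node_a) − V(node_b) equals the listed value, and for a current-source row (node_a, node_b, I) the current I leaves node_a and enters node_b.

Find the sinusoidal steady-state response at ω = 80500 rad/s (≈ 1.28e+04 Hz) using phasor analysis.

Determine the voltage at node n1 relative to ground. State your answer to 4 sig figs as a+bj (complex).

1.942+1.471j V

MNA unknowns: 5 node voltages V₁..V_5 plus 2 source currents (V1, V2)
R1: Y=0.006944+0.000j on G[0,3]
I1: z[1]−=0.0996, z[2]+=0.0996
L1: Y=0.000-0.0004007j on G[1,2]
C1: Y=0.000+0.03115j on G[5,1]
I2: z[1]−=0.146, z[0]+=0.146
R2: Y=0.0008850+0.000j on G[3,5]
C2: Y=0.000+1.513j on G[3,5]
I3: z[4]−=0.00685, z[1]+=0.00685
I4: z[5]−=0.119, z[2]+=0.119
R3: Y=0.06803+0.000j on G[1,4]
R4: Y=0.004255+0.000j on G[2,0]
I5: z[2]−=0.00868, z[3]+=0.00868
I6: z[4]−=0.227, z[1]+=0.227
C3: Y=0.000+0.08774j on G[4,2]
C4: Y=0.000+0.8452j on G[0,3]
R5: Y=0.02222+0.000j on G[2,0]
R6: Y=0.003401+0.000j on G[2,3]
V1: row V2−V0=2.08, i_V1 at 2,0
V2: row V2−V5=1.91, i_V2 at 2,5
solve → V1=1.942+1.471j, V2=2.080+0.000j, V3=0.1091-0.006224j, V4=1.450+2.283j, V5=0.1700+0.000j
aux → i_V1=-0.2071-0.09218j, i_V2=0.1555+0.03694j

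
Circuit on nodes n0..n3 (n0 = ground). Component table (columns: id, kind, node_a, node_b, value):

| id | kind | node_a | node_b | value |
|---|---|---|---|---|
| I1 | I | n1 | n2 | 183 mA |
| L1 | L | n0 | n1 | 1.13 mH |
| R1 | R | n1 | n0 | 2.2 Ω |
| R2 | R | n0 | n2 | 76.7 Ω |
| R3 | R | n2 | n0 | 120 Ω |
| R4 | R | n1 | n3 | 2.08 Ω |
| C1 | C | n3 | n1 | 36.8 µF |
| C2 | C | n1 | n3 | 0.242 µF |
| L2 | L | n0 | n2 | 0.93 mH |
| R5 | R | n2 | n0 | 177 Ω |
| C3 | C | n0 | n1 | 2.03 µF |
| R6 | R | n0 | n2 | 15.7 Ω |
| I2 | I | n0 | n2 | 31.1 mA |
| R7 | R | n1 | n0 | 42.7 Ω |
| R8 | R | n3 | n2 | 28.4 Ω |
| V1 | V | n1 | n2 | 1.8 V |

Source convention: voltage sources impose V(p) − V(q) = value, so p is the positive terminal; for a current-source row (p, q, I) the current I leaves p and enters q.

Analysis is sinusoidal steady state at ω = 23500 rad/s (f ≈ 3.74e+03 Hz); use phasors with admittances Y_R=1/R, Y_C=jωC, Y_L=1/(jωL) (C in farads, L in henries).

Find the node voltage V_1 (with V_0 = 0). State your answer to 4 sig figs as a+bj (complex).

Apply KCL at each of the 3 non-ground nodes and solve the resulting linear system.
Node n1: branches {I1, L1, R1, R4, C1, C2, C3, R7, V1} → V_1 = 0.3495-0.1229j
Node n2: branches {I1, R2, R3, L2, R5, R6, I2, R8, V1} → V_2 = -1.450-0.1229j
Node n3: branches {R4, C1, C2, R8} → V_3 = 0.3176-0.06900j
Source currents: i(V1)=-0.4136+0.05332j

0.3495-0.1229j V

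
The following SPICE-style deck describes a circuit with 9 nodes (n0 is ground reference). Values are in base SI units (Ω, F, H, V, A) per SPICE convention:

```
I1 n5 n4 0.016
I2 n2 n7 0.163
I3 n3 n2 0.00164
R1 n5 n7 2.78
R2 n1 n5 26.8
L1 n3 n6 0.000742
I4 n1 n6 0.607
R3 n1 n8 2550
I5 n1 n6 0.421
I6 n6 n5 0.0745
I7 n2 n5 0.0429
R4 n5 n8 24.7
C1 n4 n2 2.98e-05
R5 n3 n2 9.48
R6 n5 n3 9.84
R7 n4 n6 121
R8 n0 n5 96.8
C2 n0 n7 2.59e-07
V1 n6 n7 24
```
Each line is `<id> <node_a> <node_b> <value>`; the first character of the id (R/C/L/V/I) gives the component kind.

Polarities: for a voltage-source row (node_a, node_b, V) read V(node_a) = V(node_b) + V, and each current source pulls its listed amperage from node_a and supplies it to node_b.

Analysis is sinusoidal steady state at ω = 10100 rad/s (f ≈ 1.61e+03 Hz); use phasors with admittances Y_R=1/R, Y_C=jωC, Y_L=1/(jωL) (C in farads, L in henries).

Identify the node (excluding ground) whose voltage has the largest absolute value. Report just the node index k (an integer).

1

Element admittances at ω=10100 rad/s:
  I1: injects 0.016 A into n4 (from n5)
  I2: injects 0.163 A into n7 (from n2)
  I3: injects 0.00164 A into n2 (from n3)
  Y(R1) = 0.3597+0.000j S between n5,n7
  Y(R2) = 0.03731+0.000j S between n1,n5
  Y(L1) = 0.000-0.1334j S between n3,n6
  I4: injects 0.607 A into n6 (from n1)
  Y(R3) = 0.0003922+0.000j S between n1,n8
  I5: injects 0.421 A into n6 (from n1)
  I6: injects 0.0745 A into n5 (from n6)
  I7: injects 0.0429 A into n5 (from n2)
  Y(R4) = 0.04049+0.000j S between n5,n8
  Y(C1) = 0.000+0.3010j S between n4,n2
  Y(R5) = 0.1055+0.000j S between n3,n2
  Y(R6) = 0.1016+0.000j S between n5,n3
  Y(R7) = 0.008264+0.000j S between n4,n6
  Y(R8) = 0.01033+0.000j S between n0,n5
  Y(C2) = 0.000+0.002616j S between n0,n7
  V1: constraint V(n6)−V(n7) = 24
Assemble and solve the 9×9 MNA system:
  V(n1)=-26.54+0.2052j  V(n2)=14.24-8.271j  V(n3)=15.35-9.166j  V(n4)=14.55-8.561j  V(n5)=0.7238+0.2052j  V(n6)=23.19+2.859j  V(n7)=-0.8104+2.859j  V(n8)=0.4623+0.2052j
  i(V1)=-0.7223+0.9523j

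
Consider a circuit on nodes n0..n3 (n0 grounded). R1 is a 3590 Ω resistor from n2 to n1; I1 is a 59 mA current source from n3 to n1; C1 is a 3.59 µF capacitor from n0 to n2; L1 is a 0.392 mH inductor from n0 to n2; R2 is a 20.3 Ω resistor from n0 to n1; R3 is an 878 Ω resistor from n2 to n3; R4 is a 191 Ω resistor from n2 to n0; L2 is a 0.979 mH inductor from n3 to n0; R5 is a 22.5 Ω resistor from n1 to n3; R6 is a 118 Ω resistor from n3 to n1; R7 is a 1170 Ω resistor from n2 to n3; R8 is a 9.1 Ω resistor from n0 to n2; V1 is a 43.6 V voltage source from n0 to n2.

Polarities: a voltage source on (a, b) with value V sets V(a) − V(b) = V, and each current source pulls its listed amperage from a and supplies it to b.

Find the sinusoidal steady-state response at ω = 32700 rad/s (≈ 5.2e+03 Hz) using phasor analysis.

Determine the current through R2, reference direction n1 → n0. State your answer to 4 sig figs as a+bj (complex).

-0.02666-0.05571j A

Element admittances at ω=32700 rad/s:
  Y(R1) = 0.0002786+0.000j S between n2,n1
  I1: injects 0.059 A into n1 (from n3)
  Y(C1) = 0.000+0.1174j S between n0,n2
  Y(L1) = 0.000-0.07801j S between n0,n2
  Y(R2) = 0.04926+0.000j S between n0,n1
  Y(R3) = 0.001139+0.000j S between n2,n3
  Y(R4) = 0.005236+0.000j S between n2,n0
  Y(L2) = 0.000-0.03124j S between n3,n0
  Y(R5) = 0.04444+0.000j S between n1,n3
  Y(R6) = 0.008475+0.000j S between n3,n1
  Y(R7) = 0.0008547+0.000j S between n2,n3
  Y(R8) = 0.1099+0.000j S between n0,n2
  V1: constraint V(n0)−V(n2) = 43.6
Assemble and solve the 4×4 MNA system:
  V(n1)=-0.5413-1.131j  V(n2)=-43.60+0.000j  V(n3)=-1.933-2.190j
  i(V1)=-5.115-1.712j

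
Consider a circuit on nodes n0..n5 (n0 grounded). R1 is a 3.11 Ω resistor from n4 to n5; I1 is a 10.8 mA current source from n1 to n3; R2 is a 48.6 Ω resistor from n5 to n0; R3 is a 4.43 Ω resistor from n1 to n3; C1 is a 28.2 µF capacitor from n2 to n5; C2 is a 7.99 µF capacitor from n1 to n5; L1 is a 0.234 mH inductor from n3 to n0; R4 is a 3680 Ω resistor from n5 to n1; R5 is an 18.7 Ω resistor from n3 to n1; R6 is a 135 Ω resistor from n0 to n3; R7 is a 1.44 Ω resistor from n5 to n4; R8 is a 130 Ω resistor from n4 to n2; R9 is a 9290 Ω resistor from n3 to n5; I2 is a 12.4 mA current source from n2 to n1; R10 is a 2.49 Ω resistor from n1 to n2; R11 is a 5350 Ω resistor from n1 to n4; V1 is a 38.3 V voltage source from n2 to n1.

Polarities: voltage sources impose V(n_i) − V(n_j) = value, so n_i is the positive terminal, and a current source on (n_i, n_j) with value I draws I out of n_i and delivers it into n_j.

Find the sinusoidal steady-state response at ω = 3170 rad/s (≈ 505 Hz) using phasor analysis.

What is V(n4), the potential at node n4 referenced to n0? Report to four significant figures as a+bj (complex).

26.97+3.623j V

Apply KCL at each of the 5 non-ground nodes and solve the resulting linear system.
Node n1: branches {I1, R3, C2, R4, R5, I2, R10, R11, V1} → V_1 = -1.978-0.6819j
Node n2: branches {C1, R8, I2, R10, V1} → V_2 = 36.32-0.6819j
Node n3: branches {I1, R3, L1, R5, R6, R9} → V_3 = 0.05355-0.4109j
Node n4: branches {R1, R7, R8, R11} → V_4 = 26.97+3.623j
Node n5: branches {R1, R2, C1, C2, R4, R7, R9} → V_5 = 26.90+3.656j
Source currents: i(V1)=-15.85-0.8091j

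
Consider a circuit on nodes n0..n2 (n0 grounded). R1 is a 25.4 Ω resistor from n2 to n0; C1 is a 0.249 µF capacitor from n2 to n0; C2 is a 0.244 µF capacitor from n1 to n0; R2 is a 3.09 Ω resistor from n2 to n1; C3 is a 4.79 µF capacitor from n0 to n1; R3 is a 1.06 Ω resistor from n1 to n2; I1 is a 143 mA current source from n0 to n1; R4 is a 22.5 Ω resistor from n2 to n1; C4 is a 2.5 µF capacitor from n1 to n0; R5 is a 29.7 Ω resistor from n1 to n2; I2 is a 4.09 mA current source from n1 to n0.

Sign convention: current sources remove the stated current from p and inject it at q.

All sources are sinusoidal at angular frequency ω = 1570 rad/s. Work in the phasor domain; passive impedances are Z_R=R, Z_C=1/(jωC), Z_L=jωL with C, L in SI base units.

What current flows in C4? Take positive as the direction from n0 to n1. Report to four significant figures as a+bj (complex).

MNA unknowns: 2 node voltages V₁..V_2
R1: Y=0.03937+0.000j on G[2,0]
C1: Y=0.000+0.0003909j on G[2,0]
C2: Y=0.000+0.0003831j on G[1,0]
R2: Y=0.3236+0.000j on G[2,1]
C3: Y=0.000+0.007520j on G[0,1]
R3: Y=0.9434+0.000j on G[1,2]
I1: z[0]−=0.143, z[1]+=0.143
R4: Y=0.04444+0.000j on G[2,1]
C4: Y=0.000+0.003925j on G[1,0]
R5: Y=0.03367+0.000j on G[1,2]
I2: z[1]−=0.00409, z[0]+=0.00409
solve → V1=3.296-1.051j, V2=3.202-1.022j

-0.004126-0.01294j A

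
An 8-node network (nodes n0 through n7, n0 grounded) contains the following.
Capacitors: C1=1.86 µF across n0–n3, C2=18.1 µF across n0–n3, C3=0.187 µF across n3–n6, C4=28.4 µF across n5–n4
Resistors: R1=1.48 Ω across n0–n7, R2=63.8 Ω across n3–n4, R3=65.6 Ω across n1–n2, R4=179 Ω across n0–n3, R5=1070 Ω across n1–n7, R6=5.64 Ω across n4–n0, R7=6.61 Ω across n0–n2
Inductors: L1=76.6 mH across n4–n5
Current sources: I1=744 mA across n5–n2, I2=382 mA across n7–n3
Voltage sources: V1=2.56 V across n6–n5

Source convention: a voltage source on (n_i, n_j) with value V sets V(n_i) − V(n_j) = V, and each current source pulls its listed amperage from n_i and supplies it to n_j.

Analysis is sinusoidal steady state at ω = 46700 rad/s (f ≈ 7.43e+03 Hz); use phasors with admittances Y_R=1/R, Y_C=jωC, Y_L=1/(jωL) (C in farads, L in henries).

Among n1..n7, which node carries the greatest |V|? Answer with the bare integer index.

2

Apply KCL at each of the 7 non-ground nodes and solve the resulting linear system.
Node n1: branches {R3, R5} → V_1 = 4.572+0.000j
Node n2: branches {R3, I1, R7} → V_2 = 4.886+0.000j
Node n3: branches {C1, R2, I2, R4, C2, C3} → V_3 = -0.003464-0.3371j
Node n4: branches {R2, L1, R6, C4} → V_4 = -3.814+0.02884j
Node n5: branches {L1, I1, C4, V1} → V_5 = -3.806+0.5839j
Node n6: branches {C3, V1} → V_6 = -1.246+0.5839j
Node n7: branches {R1, I2, R5} → V_7 = -0.5583+0.000j
Source currents: i(V1)=0.008043+0.01085j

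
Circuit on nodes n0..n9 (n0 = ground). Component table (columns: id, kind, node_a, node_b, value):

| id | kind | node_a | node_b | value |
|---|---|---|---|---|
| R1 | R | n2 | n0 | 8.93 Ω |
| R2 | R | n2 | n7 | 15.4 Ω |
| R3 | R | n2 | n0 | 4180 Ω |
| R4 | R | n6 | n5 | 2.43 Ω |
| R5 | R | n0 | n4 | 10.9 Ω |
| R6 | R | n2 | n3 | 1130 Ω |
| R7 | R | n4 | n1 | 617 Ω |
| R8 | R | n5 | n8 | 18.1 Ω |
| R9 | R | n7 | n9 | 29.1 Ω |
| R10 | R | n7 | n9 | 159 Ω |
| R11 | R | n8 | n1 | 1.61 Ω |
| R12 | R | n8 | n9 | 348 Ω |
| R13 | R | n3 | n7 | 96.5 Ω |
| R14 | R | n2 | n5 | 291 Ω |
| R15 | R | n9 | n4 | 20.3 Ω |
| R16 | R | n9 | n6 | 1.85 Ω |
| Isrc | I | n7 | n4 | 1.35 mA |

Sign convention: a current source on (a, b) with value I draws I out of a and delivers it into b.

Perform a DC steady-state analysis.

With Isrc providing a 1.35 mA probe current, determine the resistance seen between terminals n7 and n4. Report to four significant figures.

Element admittances at DC:
  Y(R1) = 0.1120 S between n2,n0
  Y(R2) = 0.06494 S between n2,n7
  Y(R3) = 0.0002392 S between n2,n0
  Y(R4) = 0.4115 S between n6,n5
  Y(R5) = 0.09174 S between n0,n4
  Y(R6) = 0.0008850 S between n2,n3
  Y(R7) = 0.001621 S between n4,n1
  Y(R8) = 0.05525 S between n5,n8
  Y(R9) = 0.03436 S between n7,n9
  Y(R10) = 0.006289 S between n7,n9
  Y(R11) = 0.6211 S between n8,n1
  Y(R12) = 0.002874 S between n8,n9
  Y(R13) = 0.01036 S between n3,n7
  Y(R14) = 0.003436 S between n2,n5
  Y(R15) = 0.04926 S between n9,n4
  Y(R16) = 0.5405 S between n9,n6
  Isrc: injects 0.00135 A into n4 (from n7)
Assemble and solve the 9×9 MNA system:
  V(n1)=-0.003295  V(n2)=-0.006670  V(n3)=-0.01730  V(n4)=0.008159  V(n5)=-0.003643  V(n6)=-0.003661  V(n7)=-0.01821  V(n8)=-0.003325  V(n9)=-0.003674

R_eq = 19.53 Ω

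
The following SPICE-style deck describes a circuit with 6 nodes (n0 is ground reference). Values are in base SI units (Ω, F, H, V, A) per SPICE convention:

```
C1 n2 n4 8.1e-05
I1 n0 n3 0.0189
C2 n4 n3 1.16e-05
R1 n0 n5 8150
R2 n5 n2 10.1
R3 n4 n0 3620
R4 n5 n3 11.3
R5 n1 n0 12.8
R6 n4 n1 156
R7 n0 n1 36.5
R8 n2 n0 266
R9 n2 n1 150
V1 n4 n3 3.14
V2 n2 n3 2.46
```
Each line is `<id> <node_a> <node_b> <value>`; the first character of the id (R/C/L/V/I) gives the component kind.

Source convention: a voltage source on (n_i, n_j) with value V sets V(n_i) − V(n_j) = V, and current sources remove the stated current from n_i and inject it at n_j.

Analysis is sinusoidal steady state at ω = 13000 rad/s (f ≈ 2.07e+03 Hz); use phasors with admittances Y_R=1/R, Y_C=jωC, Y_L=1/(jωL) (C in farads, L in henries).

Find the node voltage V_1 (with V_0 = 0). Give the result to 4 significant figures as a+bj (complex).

0.1413+0.000j V

Element admittances at ω=13000 rad/s:
  Y(C1) = 0.000+1.053j S between n2,n4
  I1: injects 0.0189 A into n3 (from n0)
  Y(C2) = 0.000+0.1508j S between n4,n3
  Y(R1) = 0.0001227+0.000j S between n0,n5
  Y(R2) = 0.09901+0.000j S between n5,n2
  Y(R3) = 0.0002762+0.000j S between n4,n0
  Y(R4) = 0.08850+0.000j S between n5,n3
  Y(R5) = 0.07812+0.000j S between n1,n0
  Y(R6) = 0.006410+0.000j S between n4,n1
  Y(R7) = 0.02740+0.000j S between n0,n1
  Y(R8) = 0.003759+0.000j S between n2,n0
  Y(R9) = 0.006667+0.000j S between n2,n1
  V1: constraint V(n4)−V(n3) = 3.14
  V2: constraint V(n2)−V(n3) = 2.46
Assemble and solve the 7×7 MNA system:
  V(n1)=0.1413+0.000j  V(n2)=0.9483+0.000j  V(n3)=-1.512+0.000j  V(n4)=1.628+0.000j  V(n5)=-0.2126+0.000j
  i(V1)=-0.009982-1.190j  i(V2)=-0.1239+0.7160j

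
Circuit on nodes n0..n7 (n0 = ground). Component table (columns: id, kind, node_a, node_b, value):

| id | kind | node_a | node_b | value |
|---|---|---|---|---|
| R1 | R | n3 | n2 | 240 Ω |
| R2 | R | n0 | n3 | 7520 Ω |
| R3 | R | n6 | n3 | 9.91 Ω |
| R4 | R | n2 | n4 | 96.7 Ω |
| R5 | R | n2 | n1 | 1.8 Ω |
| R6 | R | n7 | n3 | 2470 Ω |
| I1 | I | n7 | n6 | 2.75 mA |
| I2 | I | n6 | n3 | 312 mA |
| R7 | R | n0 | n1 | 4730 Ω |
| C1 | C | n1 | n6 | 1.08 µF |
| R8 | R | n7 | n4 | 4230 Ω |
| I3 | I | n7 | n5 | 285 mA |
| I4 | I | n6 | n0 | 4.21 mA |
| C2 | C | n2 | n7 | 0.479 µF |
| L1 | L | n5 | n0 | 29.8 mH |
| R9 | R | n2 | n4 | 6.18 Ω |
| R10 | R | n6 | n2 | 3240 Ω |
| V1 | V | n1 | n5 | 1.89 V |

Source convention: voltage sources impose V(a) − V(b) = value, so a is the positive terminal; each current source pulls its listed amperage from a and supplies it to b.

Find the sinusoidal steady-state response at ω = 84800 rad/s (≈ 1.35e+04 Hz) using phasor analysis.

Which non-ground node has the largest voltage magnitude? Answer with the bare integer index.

5

MNA unknowns: 7 node voltages V₁..V_7 plus 1 source current (V1)
R1: Y=0.004167+0.000j on G[3,2]
R2: Y=0.0001330+0.000j on G[0,3]
R3: Y=0.1009+0.000j on G[6,3]
R4: Y=0.01034+0.000j on G[2,4]
R5: Y=0.5556+0.000j on G[2,1]
R6: Y=0.0004049+0.000j on G[7,3]
I1: z[7]−=0.00275, z[6]+=0.00275
I2: z[6]−=0.312, z[3]+=0.312
R7: Y=0.0002114+0.000j on G[0,1]
C1: Y=0.000+0.09158j on G[1,6]
R8: Y=0.0002364+0.000j on G[7,4]
I3: z[7]−=0.285, z[5]+=0.285
I4: z[6]−=0.00421, z[0]+=0.00421
C2: Y=0.000+0.04062j on G[2,7]
L1: Y=0.000-0.0003957j on G[5,0]
R9: Y=0.1618+0.000j on G[2,4]
R10: Y=0.0003086+0.000j on G[6,2]
V1: row V1−V5=1.89, i_V1 at 1,5
solve → V1=-4.646-7.593j, V2=-5.135-7.596j, V3=-1.678-7.377j, V4=-5.135-7.587j, V5=-6.536-7.593j, V6=-4.615-7.405j, V7=-5.244-0.5483j
aux → i_V1=-0.2880+0.002586j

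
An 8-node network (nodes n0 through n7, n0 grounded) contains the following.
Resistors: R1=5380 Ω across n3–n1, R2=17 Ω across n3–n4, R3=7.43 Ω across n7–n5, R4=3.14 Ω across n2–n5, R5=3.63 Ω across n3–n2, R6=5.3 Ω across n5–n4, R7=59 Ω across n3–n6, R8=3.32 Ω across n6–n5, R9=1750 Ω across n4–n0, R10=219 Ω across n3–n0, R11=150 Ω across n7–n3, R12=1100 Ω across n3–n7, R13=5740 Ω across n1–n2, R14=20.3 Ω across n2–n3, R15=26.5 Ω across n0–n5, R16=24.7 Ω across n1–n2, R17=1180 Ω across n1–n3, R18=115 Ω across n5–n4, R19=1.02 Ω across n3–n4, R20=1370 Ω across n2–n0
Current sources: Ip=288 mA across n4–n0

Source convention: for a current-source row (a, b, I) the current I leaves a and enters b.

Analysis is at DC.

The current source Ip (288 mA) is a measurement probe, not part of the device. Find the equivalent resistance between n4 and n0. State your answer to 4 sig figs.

R_eq = 25.17 Ω

MNA unknowns: 7 node voltages V₁..V_7
R1: Y=0.0001859 on G[3,1]
R2: Y=0.05882 on G[3,4]
R3: Y=0.1346 on G[7,5]
R4: Y=0.3185 on G[2,5]
R5: Y=0.2755 on G[3,2]
R6: Y=0.1887 on G[5,4]
R7: Y=0.01695 on G[3,6]
R8: Y=0.3012 on G[6,5]
R9: Y=0.0005714 on G[4,0]
R10: Y=0.004566 on G[3,0]
R11: Y=0.006667 on G[7,3]
R12: Y=0.0009091 on G[3,7]
R13: Y=0.0001742 on G[1,2]
R14: Y=0.04926 on G[2,3]
R15: Y=0.03774 on G[0,5]
R16: Y=0.04049 on G[1,2]
R17: Y=0.0008475 on G[1,3]
R18: Y=0.008696 on G[5,4]
R19: Y=0.9804 on G[3,4]
R20: Y=0.0007299 on G[2,0]
Ip: z[4]−=0.288, z[0]+=0.288
solve → V1=-6.823, V2=-6.816, V3=-7.111, V4=-7.248, V5=-6.530, V6=-6.561, V7=-6.561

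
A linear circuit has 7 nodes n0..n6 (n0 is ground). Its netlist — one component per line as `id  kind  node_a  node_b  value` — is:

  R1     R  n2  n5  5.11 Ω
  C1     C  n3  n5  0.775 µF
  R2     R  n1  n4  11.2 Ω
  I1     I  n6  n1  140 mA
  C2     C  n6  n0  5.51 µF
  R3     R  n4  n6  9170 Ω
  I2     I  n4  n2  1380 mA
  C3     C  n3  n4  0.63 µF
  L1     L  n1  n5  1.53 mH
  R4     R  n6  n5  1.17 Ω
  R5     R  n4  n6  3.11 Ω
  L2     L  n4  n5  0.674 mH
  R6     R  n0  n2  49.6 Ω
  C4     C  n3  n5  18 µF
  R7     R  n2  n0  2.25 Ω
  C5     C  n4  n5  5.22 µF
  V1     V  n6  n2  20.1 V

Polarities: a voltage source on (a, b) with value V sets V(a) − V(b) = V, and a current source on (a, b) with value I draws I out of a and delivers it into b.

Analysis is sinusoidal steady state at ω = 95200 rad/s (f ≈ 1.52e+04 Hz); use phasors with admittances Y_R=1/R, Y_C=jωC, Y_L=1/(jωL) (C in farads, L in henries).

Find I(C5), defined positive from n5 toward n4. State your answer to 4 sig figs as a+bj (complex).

0.02532+0.001744j A

Element admittances at ω=95200 rad/s:
  Y(R1) = 0.1957+0.000j S between n2,n5
  Y(C1) = 0.000+0.07378j S between n3,n5
  Y(R2) = 0.08929+0.000j S between n1,n4
  I1: injects 0.14 A into n1 (from n6)
  Y(C2) = 0.000+0.5246j S between n6,n0
  Y(R3) = 0.0001091+0.000j S between n4,n6
  I2: injects 1.38 A into n2 (from n4)
  Y(C3) = 0.000+0.05998j S between n3,n4
  Y(L1) = 0.000-0.006865j S between n1,n5
  Y(R4) = 0.8547+0.000j S between n6,n5
  Y(R5) = 0.3215+0.000j S between n4,n6
  Y(L2) = 0.000-0.01558j S between n4,n5
  Y(R6) = 0.02016+0.000j S between n0,n2
  Y(C4) = 0.000+1.714j S between n3,n5
  Y(R7) = 0.4444+0.000j S between n2,n0
  Y(C5) = 0.000+0.4969j S between n4,n5
  V1: constraint V(n6)−V(n2) = 20.1
Assemble and solve the 7×7 MNA system:
  V(n1)=6.618-9.818j  V(n2)=-11.26-9.976j  V(n3)=5.066-9.987j  V(n4)=5.063-9.937j  V(n5)=5.067-9.988j  V(n6)=8.836-9.976j
  i(V1)=-9.809-4.633j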